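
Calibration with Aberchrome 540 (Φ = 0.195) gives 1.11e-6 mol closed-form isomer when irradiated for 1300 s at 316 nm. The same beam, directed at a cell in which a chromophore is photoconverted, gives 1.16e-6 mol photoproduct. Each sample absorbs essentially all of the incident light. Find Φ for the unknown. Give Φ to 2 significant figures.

Φ = 0.20

Photons absorbed by the actinometer: 1.11e-6 / 0.195 = 5.692e-6 mol.
Φ(unknown) = 1.16e-6 / 5.692e-6 = 0.20.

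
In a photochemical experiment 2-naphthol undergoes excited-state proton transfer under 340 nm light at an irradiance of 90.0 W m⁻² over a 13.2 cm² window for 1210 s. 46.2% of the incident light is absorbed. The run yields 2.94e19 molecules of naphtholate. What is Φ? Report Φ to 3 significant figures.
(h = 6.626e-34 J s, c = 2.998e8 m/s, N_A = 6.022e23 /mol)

Product: 2.94e19 / 6.022e23 = 4.882e-5 mol.
Photon energy at 340 nm: hc/λ = (6.626e-34)(2.998e8)/(340e-9) = 5.843e-19 J.
Energy delivered: (90.0 W m⁻²)(13.2e-4 m²)(1210 s) = 143.7 J.
Photons incident: 143.7 / 5.843e-19 = 2.459e20, i.e. 2.459e20/6.022e23 = 4.083e-4 mol.
Photons absorbed: 0.462 × 4.083e-4 = 1.886e-4 mol.
Φ = 4.882e-5 mol / 1.886e-4 mol photons = 0.259.

Φ = 0.259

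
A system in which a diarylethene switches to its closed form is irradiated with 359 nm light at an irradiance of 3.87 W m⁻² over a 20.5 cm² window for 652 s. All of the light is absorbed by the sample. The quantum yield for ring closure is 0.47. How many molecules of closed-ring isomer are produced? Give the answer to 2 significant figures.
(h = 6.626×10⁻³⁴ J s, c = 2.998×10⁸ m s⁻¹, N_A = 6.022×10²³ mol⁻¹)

Photon energy at 359 nm: hc/λ = (6.626×10⁻³⁴)(2.998×10⁸)/(359×10⁻⁹) = 5.533×10⁻¹⁹ J.
Energy delivered: (3.87 W m⁻²)(20.5×10⁻⁴ m²)(652 s) = 5.173 J.
Photons incident: 5.173 / 5.533×10⁻¹⁹ = 9.349×10¹⁸, i.e. 9.349×10¹⁸/6.022×10²³ = 1.552×10⁻⁵ mol.
Product: Φ × n_abs = 0.47 × 1.552×10⁻⁵ = 7.294×10⁻⁶ mol.
As a count: 7.294×10⁻⁶ × 6.022×10²³ = 4.4×10¹⁸.

4.4×10¹⁸ molecules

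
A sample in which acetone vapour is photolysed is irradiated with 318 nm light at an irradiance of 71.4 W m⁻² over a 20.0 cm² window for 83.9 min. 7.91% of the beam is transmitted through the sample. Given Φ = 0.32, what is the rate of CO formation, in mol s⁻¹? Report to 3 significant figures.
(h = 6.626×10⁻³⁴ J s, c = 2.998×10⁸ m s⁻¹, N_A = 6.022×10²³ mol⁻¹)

1.12×10⁻⁷ mol s⁻¹

Photon energy at 318 nm: hc/λ = (6.626×10⁻³⁴)(2.998×10⁸)/(318×10⁻⁹) = 6.247×10⁻¹⁹ J.
Energy delivered: (71.4 W m⁻²)(20.0×10⁻⁴ m²)(5034 s) = 718.9 J.
Photons incident: 718.9 / 6.247×10⁻¹⁹ = 1.151×10²¹, i.e. 1.151×10²¹/6.022×10²³ = 0.001911 mol.
Fraction absorbed: 1 − 7.91/100 = 0.9209.
Photons absorbed: 0.9209 × 0.001911 = 0.001760 mol.
Product formed: 0.32 × 0.001760 = 5.632×10⁻⁴ mol.
Rate: 5.632×10⁻⁴ / 5034 s = 1.12×10⁻⁷ mol s⁻¹.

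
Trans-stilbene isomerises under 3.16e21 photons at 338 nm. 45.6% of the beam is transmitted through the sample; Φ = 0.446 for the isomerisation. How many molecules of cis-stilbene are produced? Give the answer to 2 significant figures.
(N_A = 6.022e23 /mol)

Moles of photons: 3.16e21 / 6.022e23 = 0.005247 mol.
Fraction absorbed: 1 − 45.6/100 = 0.5440.
Photons absorbed: 0.5440 × 0.005247 = 0.002854 mol.
Product: Φ × n_abs = 0.446 × 0.002854 = 0.001273 mol.
As a count: 0.001273 × 6.022e23 = 7.7e20.

7.7e20 molecules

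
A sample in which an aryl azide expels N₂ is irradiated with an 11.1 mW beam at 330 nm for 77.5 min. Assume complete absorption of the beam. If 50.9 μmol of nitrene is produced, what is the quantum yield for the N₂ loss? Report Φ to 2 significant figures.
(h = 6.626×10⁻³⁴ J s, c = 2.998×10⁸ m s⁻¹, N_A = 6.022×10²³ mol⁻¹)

Product: 50.9 μmol = 5.09×10⁻⁵ mol.
Photon energy at 330 nm: hc/λ = (6.626×10⁻³⁴)(2.998×10⁸)/(330×10⁻⁹) = 6.020×10⁻¹⁹ J.
Energy delivered: (11.1 mW)(4650 s) = 51.62 J.
Photons incident: 51.62 / 6.020×10⁻¹⁹ = 8.575×10¹⁹, i.e. 8.575×10¹⁹/6.022×10²³ = 1.424×10⁻⁴ mol.
Φ = 5.09×10⁻⁵ mol / 1.424×10⁻⁴ mol photons = 0.36.

Φ = 0.36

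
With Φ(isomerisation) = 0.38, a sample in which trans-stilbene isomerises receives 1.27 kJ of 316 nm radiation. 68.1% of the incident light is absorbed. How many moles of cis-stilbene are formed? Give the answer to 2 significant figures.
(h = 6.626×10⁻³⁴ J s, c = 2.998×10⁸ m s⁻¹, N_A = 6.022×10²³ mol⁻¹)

8.7×10⁻⁴ mol

Photon energy at 316 nm: hc/λ = (6.626×10⁻³⁴)(2.998×10⁸)/(316×10⁻⁹) = 6.286×10⁻¹⁹ J.
Incident energy: 1.27 kJ = 1270 J.
Photons incident: 1270 / 6.286×10⁻¹⁹ = 2.020×10²¹, i.e. 2.020×10²¹/6.022×10²³ = 0.003354 mol.
Photons absorbed: 0.681 × 0.003354 = 0.002284 mol.
Product: Φ × n_abs = 0.38 × 0.002284 = 8.679×10⁻⁴ mol.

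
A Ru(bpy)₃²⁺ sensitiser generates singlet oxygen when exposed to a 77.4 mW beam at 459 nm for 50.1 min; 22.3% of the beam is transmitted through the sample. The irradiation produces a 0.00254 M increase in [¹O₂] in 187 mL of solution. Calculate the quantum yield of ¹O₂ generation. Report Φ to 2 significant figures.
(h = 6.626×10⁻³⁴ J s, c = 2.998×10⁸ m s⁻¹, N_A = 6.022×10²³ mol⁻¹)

Φ = 0.68

Product: (0.00254 M)(0.187 L) = 4.750×10⁻⁴ mol.
Photon energy at 459 nm: hc/λ = (6.626×10⁻³⁴)(2.998×10⁸)/(459×10⁻⁹) = 4.328×10⁻¹⁹ J.
Energy delivered: (77.4 mW)(3006 s) = 232.7 J.
Photons incident: 232.7 / 4.328×10⁻¹⁹ = 5.377×10²⁰, i.e. 5.377×10²⁰/6.022×10²³ = 8.929×10⁻⁴ mol.
Fraction absorbed: 1 − 22.3/100 = 0.7770.
Photons absorbed: 0.7770 × 8.929×10⁻⁴ = 6.938×10⁻⁴ mol.
Φ = 4.750×10⁻⁴ mol / 6.938×10⁻⁴ mol photons = 0.68.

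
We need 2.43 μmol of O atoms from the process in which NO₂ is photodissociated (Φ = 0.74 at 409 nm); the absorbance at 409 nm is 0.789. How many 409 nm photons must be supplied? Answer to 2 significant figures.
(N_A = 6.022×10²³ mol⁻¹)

Product: 2.43 μmol = 2.43×10⁻⁶ mol.
Photons that must be absorbed: 2.43×10⁻⁶ / 0.74 = 3.284×10⁻⁶ mol.
Fraction absorbed: 1 − 10^(−0.789) = 0.8374.
Incident photons needed: 3.284×10⁻⁶ / 0.8374 = 3.922×10⁻⁶ mol.
Photon count: 3.922×10⁻⁶ × 6.022×10²³ = 2.4×10¹⁸.

2.4×10¹⁸ photons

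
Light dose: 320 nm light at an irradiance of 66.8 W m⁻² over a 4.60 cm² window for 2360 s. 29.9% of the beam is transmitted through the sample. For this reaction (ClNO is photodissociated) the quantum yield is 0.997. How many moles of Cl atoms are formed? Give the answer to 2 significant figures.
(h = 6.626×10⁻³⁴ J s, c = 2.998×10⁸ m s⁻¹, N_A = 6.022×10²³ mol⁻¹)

Photon energy at 320 nm: hc/λ = (6.626×10⁻³⁴)(2.998×10⁸)/(320×10⁻⁹) = 6.208×10⁻¹⁹ J.
Energy delivered: (66.8 W m⁻²)(4.60×10⁻⁴ m²)(2360 s) = 72.52 J.
Photons incident: 72.52 / 6.208×10⁻¹⁹ = 1.168×10²⁰, i.e. 1.168×10²⁰/6.022×10²³ = 1.940×10⁻⁴ mol.
Fraction absorbed: 1 − 29.9/100 = 0.7010.
Photons absorbed: 0.7010 × 1.940×10⁻⁴ = 1.360×10⁻⁴ mol.
Product: Φ × n_abs = 0.997 × 1.360×10⁻⁴ = 1.356×10⁻⁴ mol.

1.4×10⁻⁴ mol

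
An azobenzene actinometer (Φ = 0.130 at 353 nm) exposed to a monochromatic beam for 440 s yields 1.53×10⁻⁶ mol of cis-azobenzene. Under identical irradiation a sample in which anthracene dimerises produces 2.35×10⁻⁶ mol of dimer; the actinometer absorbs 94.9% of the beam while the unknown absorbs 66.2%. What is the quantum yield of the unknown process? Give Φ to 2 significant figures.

Photons absorbed by the actinometer: 1.53×10⁻⁶ / 0.130 = 1.177×10⁻⁵ mol.
Incident flux: 1.177×10⁻⁵ / 0.949 = 1.240×10⁻⁵ einstein.
Absorbed by unknown: 0.662 × 1.240×10⁻⁵ = 8.209×10⁻⁶ mol.
Φ(unknown) = 2.35×10⁻⁶ / 8.209×10⁻⁶ = 0.29.

Φ = 0.29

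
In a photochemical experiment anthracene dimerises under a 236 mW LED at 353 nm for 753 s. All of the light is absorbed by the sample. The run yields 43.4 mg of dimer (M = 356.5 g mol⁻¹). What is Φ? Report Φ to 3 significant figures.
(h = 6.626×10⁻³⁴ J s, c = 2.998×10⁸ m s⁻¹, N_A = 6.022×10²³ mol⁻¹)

Φ = 0.232

Product: 43.4 mg / 356.5 g mol⁻¹ = 1.217×10⁻⁴ mol.
Photon energy at 353 nm: hc/λ = (6.626×10⁻³⁴)(2.998×10⁸)/(353×10⁻⁹) = 5.627×10⁻¹⁹ J.
Energy delivered: (236 mW)(753 s) = 177.7 J.
Photons incident: 177.7 / 5.627×10⁻¹⁹ = 3.158×10²⁰, i.e. 3.158×10²⁰/6.022×10²³ = 5.244×10⁻⁴ mol.
Φ = 1.217×10⁻⁴ mol / 5.244×10⁻⁴ mol photons = 0.232.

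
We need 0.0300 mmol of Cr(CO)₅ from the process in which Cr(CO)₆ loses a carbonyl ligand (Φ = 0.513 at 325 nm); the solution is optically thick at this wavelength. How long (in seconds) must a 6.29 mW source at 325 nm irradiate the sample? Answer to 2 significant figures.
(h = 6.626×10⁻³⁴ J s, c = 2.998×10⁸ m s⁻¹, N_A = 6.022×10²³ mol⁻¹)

Product: 0.0300 mmol = 3.00×10⁻⁵ mol.
Photons that must be absorbed: 3.00×10⁻⁵ / 0.513 = 5.848×10⁻⁵ mol.
Photon energy: hc/λ = 6.112×10⁻¹⁹ J; per mole, 3.681×10⁵ J mol⁻¹.
Energy required: 5.848×10⁻⁵ × 3.681×10⁵ = 21.53 J.
Time: 21.53 J / 0.00629 W = 3400 s.

t ≈ 3400 s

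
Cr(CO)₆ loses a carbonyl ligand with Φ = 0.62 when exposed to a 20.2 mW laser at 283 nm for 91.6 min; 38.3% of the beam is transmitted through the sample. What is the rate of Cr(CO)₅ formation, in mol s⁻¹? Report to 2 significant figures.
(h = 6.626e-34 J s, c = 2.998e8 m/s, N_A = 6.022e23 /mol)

1.8e-8 mol s⁻¹

Photon energy at 283 nm: hc/λ = (6.626e-34)(2.998e8)/(283e-9) = 7.019e-19 J.
Energy delivered: (20.2 mW)(5496 s) = 111.0 J.
Photons incident: 111.0 / 7.019e-19 = 1.581e20, i.e. 1.581e20/6.022e23 = 2.625e-4 mol.
Fraction absorbed: 1 − 38.3/100 = 0.6170.
Photons absorbed: 0.6170 × 2.625e-4 = 1.620e-4 mol.
Product formed: 0.62 × 1.620e-4 = 1.004e-4 mol.
Rate: 1.004e-4 / 5496 s = 1.8e-8 mol s⁻¹.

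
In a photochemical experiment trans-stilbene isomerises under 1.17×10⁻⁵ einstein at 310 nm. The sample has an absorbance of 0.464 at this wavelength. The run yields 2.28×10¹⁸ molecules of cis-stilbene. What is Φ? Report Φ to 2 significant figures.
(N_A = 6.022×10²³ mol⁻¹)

Φ = 0.49

Product: 2.28×10¹⁸ / 6.022×10²³ = 3.786×10⁻⁶ mol.
Fraction absorbed: 1 − 10^(−0.464) = 0.6564.
Photons absorbed: 0.6564 × 1.17×10⁻⁵ = 7.680×10⁻⁶ mol.
Φ = 3.786×10⁻⁶ mol / 7.680×10⁻⁶ mol photons = 0.49.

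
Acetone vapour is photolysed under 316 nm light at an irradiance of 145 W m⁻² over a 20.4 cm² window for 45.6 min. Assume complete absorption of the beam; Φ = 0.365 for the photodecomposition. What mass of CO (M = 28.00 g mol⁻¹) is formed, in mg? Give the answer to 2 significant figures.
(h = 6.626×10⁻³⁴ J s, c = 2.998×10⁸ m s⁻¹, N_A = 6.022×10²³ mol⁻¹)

22 mg

Photon energy at 316 nm: hc/λ = (6.626×10⁻³⁴)(2.998×10⁸)/(316×10⁻⁹) = 6.286×10⁻¹⁹ J.
Energy delivered: (145 W m⁻²)(20.4×10⁻⁴ m²)(2736 s) = 809.3 J.
Photons incident: 809.3 / 6.286×10⁻¹⁹ = 1.287×10²¹, i.e. 1.287×10²¹/6.022×10²³ = 0.002137 mol.
Product: Φ × n_abs = 0.365 × 0.002137 = 7.800×10⁻⁴ mol.
Mass: 7.800×10⁻⁴ × 28.00 = 0.02184 g = 22 mg.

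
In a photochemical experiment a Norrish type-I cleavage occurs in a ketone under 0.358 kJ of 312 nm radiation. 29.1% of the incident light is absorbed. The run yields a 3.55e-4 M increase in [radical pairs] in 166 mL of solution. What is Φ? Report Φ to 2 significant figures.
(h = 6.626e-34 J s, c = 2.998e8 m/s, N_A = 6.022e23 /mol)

Product: (3.55e-4 M)(0.166 L) = 5.893e-5 mol.
Photon energy at 312 nm: hc/λ = (6.626e-34)(2.998e8)/(312e-9) = 6.367e-19 J.
Incident energy: 0.358 kJ = 358 J.
Photons incident: 358 / 6.367e-19 = 5.623e20, i.e. 5.623e20/6.022e23 = 9.337e-4 mol.
Photons absorbed: 0.291 × 9.337e-4 = 2.717e-4 mol.
Φ = 5.893e-5 mol / 2.717e-4 mol photons = 0.22.

Φ = 0.22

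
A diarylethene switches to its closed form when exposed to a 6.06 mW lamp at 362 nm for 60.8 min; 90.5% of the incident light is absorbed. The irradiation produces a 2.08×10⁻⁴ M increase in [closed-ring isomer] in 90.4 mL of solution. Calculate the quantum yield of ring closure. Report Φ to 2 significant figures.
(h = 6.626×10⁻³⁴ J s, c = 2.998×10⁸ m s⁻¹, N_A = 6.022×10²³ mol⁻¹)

Product: (2.08×10⁻⁴ M)(0.0904 L) = 1.880×10⁻⁵ mol.
Photon energy at 362 nm: hc/λ = (6.626×10⁻³⁴)(2.998×10⁸)/(362×10⁻⁹) = 5.487×10⁻¹⁹ J.
Energy delivered: (6.06 mW)(3648 s) = 22.11 J.
Photons incident: 22.11 / 5.487×10⁻¹⁹ = 4.030×10¹⁹, i.e. 4.030×10¹⁹/6.022×10²³ = 6.692×10⁻⁵ mol.
Photons absorbed: 0.905 × 6.692×10⁻⁵ = 6.056×10⁻⁵ mol.
Φ = 1.880×10⁻⁵ mol / 6.056×10⁻⁵ mol photons = 0.31.

Φ = 0.31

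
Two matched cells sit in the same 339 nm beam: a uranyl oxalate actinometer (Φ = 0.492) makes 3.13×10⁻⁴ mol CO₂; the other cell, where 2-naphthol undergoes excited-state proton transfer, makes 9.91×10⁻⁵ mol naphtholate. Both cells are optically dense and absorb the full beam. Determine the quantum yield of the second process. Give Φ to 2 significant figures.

Φ = 0.16

Photons absorbed by the actinometer: 3.13×10⁻⁴ / 0.492 = 6.362×10⁻⁴ mol.
Φ(unknown) = 9.91×10⁻⁵ / 6.362×10⁻⁴ = 0.16.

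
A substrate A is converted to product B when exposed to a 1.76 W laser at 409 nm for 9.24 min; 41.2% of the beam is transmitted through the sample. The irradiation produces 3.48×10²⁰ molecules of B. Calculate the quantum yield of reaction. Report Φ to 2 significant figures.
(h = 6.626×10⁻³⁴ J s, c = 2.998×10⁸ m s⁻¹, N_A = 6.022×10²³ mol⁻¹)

Product: 3.48×10²⁰ / 6.022×10²³ = 5.779×10⁻⁴ mol.
Photon energy at 409 nm: hc/λ = (6.626×10⁻³⁴)(2.998×10⁸)/(409×10⁻⁹) = 4.857×10⁻¹⁹ J.
Energy delivered: (1.76 W)(554.4 s) = 975.7 J.
Photons incident: 975.7 / 4.857×10⁻¹⁹ = 2.009×10²¹, i.e. 2.009×10²¹/6.022×10²³ = 0.003336 mol.
Fraction absorbed: 1 − 41.2/100 = 0.5880.
Photons absorbed: 0.5880 × 0.003336 = 0.001962 mol.
Φ = 5.779×10⁻⁴ mol / 0.001962 mol photons = 0.29.

Φ = 0.29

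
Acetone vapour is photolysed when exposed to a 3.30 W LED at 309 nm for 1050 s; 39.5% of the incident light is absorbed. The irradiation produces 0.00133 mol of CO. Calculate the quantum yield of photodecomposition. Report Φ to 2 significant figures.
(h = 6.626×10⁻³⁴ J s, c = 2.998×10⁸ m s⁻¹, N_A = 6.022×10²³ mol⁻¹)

Φ = 0.38

Photon energy at 309 nm: hc/λ = (6.626×10⁻³⁴)(2.998×10⁸)/(309×10⁻⁹) = 6.429×10⁻¹⁹ J.
Energy delivered: (3.30 W)(1050 s) = 3465 J.
Photons incident: 3465 / 6.429×10⁻¹⁹ = 5.390×10²¹, i.e. 5.390×10²¹/6.022×10²³ = 0.008951 mol.
Photons absorbed: 0.395 × 0.008951 = 0.003536 mol.
Φ = 0.00133 mol / 0.003536 mol photons = 0.38.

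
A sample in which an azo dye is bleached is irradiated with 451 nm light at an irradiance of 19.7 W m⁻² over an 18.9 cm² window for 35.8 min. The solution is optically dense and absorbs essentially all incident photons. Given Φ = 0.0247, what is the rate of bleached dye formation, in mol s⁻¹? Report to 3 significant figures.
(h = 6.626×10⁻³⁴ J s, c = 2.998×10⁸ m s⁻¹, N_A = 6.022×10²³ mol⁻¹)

Photon energy at 451 nm: hc/λ = (6.626×10⁻³⁴)(2.998×10⁸)/(451×10⁻⁹) = 4.405×10⁻¹⁹ J.
Energy delivered: (19.7 W m⁻²)(18.9×10⁻⁴ m²)(2148 s) = 79.98 J.
Photons incident: 79.98 / 4.405×10⁻¹⁹ = 1.816×10²⁰, i.e. 1.816×10²⁰/6.022×10²³ = 3.016×10⁻⁴ mol.
Product formed: 0.0247 × 3.016×10⁻⁴ = 7.450×10⁻⁶ mol.
Rate: 7.450×10⁻⁶ / 2148 s = 3.47×10⁻⁹ mol s⁻¹.

3.47×10⁻⁹ mol s⁻¹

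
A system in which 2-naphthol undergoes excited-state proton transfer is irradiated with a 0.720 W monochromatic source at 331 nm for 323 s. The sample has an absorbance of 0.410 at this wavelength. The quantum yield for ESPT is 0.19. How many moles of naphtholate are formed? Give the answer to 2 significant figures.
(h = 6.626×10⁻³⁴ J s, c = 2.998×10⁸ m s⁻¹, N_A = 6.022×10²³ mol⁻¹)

Photon energy at 331 nm: hc/λ = (6.626×10⁻³⁴)(2.998×10⁸)/(331×10⁻⁹) = 6.001×10⁻¹⁹ J.
Energy delivered: (0.720 W)(323 s) = 232.6 J.
Photons incident: 232.6 / 6.001×10⁻¹⁹ = 3.876×10²⁰, i.e. 3.876×10²⁰/6.022×10²³ = 6.436×10⁻⁴ mol.
Fraction absorbed: 1 − 10^(−0.410) = 0.6110.
Photons absorbed: 0.6110 × 6.436×10⁻⁴ = 3.932×10⁻⁴ mol.
Product: Φ × n_abs = 0.19 × 3.932×10⁻⁴ = 7.471×10⁻⁵ mol.

7.5×10⁻⁵ mol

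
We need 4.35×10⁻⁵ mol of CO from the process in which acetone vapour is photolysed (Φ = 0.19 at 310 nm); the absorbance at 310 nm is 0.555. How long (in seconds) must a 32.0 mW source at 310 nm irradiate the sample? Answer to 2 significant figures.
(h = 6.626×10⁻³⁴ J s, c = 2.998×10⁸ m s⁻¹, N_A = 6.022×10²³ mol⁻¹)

t ≈ 3800 s

Photons that must be absorbed: 4.35×10⁻⁵ / 0.19 = 2.289×10⁻⁴ mol.
Fraction absorbed: 1 − 10^(−0.555) = 0.7214.
Incident photons needed: 2.289×10⁻⁴ / 0.7214 = 3.173×10⁻⁴ mol.
Photon energy: hc/λ = 6.408×10⁻¹⁹ J; per mole, 3.859×10⁵ J mol⁻¹.
Energy required: 3.173×10⁻⁴ × 3.859×10⁵ = 122.4 J.
Time: 122.4 J / 0.032 W = 3800 s.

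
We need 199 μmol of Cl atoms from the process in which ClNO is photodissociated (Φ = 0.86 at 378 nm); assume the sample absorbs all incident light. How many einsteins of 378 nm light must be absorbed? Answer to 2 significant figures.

2.3×10⁻⁴ einstein

Product: 199 μmol = 1.99×10⁻⁴ mol.
Photons that must be absorbed: 1.99×10⁻⁴ / 0.86 = 2.314×10⁻⁴ mol.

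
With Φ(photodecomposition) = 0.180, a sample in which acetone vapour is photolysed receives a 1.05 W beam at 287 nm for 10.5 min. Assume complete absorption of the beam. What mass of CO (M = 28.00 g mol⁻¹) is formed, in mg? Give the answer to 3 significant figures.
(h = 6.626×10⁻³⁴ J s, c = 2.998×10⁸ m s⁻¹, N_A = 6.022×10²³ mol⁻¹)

Photon energy at 287 nm: hc/λ = (6.626×10⁻³⁴)(2.998×10⁸)/(287×10⁻⁹) = 6.922×10⁻¹⁹ J.
Energy delivered: (1.05 W)(630 s) = 661.5 J.
Photons incident: 661.5 / 6.922×10⁻¹⁹ = 9.556×10²⁰, i.e. 9.556×10²⁰/6.022×10²³ = 0.001587 mol.
Product: Φ × n_abs = 0.180 × 0.001587 = 2.857×10⁻⁴ mol.
Mass: 2.857×10⁻⁴ × 28.00 = 0.008000 g = 8.00 mg.

8.00 mg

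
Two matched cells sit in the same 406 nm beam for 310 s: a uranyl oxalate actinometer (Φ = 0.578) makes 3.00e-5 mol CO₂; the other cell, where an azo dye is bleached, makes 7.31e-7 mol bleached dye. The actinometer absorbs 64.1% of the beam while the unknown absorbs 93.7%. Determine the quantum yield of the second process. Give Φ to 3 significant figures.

Photons absorbed by the actinometer: 3.00e-5 / 0.578 = 5.190e-5 mol.
Incident flux: 5.190e-5 / 0.641 = 8.097e-5 einstein.
Absorbed by unknown: 0.937 × 8.097e-5 = 7.587e-5 mol.
Φ(unknown) = 7.31e-7 / 7.587e-5 = 0.00963.

Φ = 0.00963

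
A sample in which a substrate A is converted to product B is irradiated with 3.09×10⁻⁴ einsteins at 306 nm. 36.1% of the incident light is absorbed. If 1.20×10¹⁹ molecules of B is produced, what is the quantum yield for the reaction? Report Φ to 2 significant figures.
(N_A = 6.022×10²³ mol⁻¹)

Φ = 0.18

Product: 1.20×10¹⁹ / 6.022×10²³ = 1.993×10⁻⁵ mol.
Photons absorbed: 0.361 × 3.09×10⁻⁴ = 1.115×10⁻⁴ mol.
Φ = 1.993×10⁻⁵ mol / 1.115×10⁻⁴ mol photons = 0.18.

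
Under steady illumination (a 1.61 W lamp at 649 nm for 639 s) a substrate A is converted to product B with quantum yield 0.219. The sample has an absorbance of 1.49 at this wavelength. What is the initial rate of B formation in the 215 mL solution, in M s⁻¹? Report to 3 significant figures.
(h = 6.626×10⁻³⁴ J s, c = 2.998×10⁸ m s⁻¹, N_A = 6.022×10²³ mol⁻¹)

Photon energy at 649 nm: hc/λ = (6.626×10⁻³⁴)(2.998×10⁸)/(649×10⁻⁹) = 3.061×10⁻¹⁹ J.
Energy delivered: (1.61 W)(639 s) = 1029 J.
Photons incident: 1029 / 3.061×10⁻¹⁹ = 3.362×10²¹, i.e. 3.362×10²¹/6.022×10²³ = 0.005583 mol.
Fraction absorbed: 1 − 10^(−1.49) = 0.9676.
Photons absorbed: 0.9676 × 0.005583 = 0.005402 mol.
Product formed: 0.219 × 0.005402 = 0.001183 mol.
Rate: 0.001183 mol / (639 s × 0.215 L) = 8.61×10⁻⁶ M s⁻¹.

8.61×10⁻⁶ M s⁻¹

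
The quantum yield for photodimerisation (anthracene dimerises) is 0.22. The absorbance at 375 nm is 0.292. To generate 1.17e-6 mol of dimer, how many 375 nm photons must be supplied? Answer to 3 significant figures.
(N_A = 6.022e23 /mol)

6.54e18 photons

Photons that must be absorbed: 1.17e-6 / 0.22 = 5.318e-6 mol.
Fraction absorbed: 1 − 10^(−0.292) = 0.4895.
Incident photons needed: 5.318e-6 / 0.4895 = 1.086e-5 mol.
Photon count: 1.086e-5 × 6.022e23 = 6.54e18.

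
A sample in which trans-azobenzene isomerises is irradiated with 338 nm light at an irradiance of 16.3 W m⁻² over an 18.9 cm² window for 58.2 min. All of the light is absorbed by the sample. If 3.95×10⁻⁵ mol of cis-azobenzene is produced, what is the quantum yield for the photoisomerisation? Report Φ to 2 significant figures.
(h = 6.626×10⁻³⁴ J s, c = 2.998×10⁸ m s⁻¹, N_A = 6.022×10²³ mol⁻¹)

Photon energy at 338 nm: hc/λ = (6.626×10⁻³⁴)(2.998×10⁸)/(338×10⁻⁹) = 5.877×10⁻¹⁹ J.
Energy delivered: (16.3 W m⁻²)(18.9×10⁻⁴ m²)(3492 s) = 107.6 J.
Photons incident: 107.6 / 5.877×10⁻¹⁹ = 1.831×10²⁰, i.e. 1.831×10²⁰/6.022×10²³ = 3.041×10⁻⁴ mol.
Φ = 3.95×10⁻⁵ mol / 3.041×10⁻⁴ mol photons = 0.13.

Φ = 0.13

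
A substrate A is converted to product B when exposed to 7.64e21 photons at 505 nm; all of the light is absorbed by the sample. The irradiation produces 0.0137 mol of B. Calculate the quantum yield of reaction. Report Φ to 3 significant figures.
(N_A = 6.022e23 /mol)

Φ = 1.08

Moles of photons: 7.64e21 / 6.022e23 = 0.01269 mol.
Φ = 0.0137 mol / 0.01269 mol photons = 1.08.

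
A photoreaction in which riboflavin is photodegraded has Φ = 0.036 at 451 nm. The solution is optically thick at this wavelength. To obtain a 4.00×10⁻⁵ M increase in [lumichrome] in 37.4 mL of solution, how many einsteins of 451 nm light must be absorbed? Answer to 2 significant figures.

4.2×10⁻⁵ einstein

Product: (4.00×10⁻⁵ M)(0.0374 L) = 1.496×10⁻⁶ mol.
Photons that must be absorbed: 1.496×10⁻⁶ / 0.036 = 4.156×10⁻⁵ mol.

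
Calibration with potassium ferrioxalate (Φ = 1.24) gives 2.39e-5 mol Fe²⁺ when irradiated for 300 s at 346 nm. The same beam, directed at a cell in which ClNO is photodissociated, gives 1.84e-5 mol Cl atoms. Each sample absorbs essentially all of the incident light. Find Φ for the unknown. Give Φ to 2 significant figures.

Φ = 0.95

Photons absorbed by the actinometer: 2.39e-5 / 1.24 = 1.927e-5 mol.
Φ(unknown) = 1.84e-5 / 1.927e-5 = 0.95.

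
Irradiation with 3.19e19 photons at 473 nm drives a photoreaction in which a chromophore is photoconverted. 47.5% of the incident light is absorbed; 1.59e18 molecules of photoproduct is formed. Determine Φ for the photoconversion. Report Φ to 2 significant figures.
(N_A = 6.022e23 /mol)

Product: 1.59e18 / 6.022e23 = 2.640e-6 mol.
Moles of photons: 3.19e19 / 6.022e23 = 5.297e-5 mol.
Photons absorbed: 0.475 × 5.297e-5 = 2.516e-5 mol.
Φ = 2.640e-6 mol / 2.516e-5 mol photons = 0.10.

Φ = 0.10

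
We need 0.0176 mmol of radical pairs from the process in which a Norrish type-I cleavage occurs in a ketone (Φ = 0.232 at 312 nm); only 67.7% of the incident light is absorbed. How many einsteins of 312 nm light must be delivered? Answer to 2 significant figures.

1.1×10⁻⁴ einstein

Product: 0.0176 mmol = 1.76×10⁻⁵ mol.
Photons that must be absorbed: 1.76×10⁻⁵ / 0.232 = 7.586×10⁻⁵ mol.
Incident photons needed: 7.586×10⁻⁵ / 0.677 = 1.121×10⁻⁴ mol.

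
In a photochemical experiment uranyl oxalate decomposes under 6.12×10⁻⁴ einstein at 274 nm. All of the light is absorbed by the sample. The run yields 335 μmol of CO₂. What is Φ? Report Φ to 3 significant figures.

Φ = 0.547

Product: 335 μmol = 3.35×10⁻⁴ mol.
Φ = 3.35×10⁻⁴ mol / 6.12×10⁻⁴ mol photons = 0.547.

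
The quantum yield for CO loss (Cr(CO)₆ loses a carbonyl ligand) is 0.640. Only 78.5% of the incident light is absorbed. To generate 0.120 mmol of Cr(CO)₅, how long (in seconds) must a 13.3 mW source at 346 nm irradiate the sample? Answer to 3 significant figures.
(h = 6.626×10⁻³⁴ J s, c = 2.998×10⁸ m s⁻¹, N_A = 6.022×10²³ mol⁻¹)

Product: 0.120 mmol = 1.20×10⁻⁴ mol.
Photons that must be absorbed: 1.20×10⁻⁴ / 0.640 = 1.875×10⁻⁴ mol.
Incident photons needed: 1.875×10⁻⁴ / 0.785 = 2.389×10⁻⁴ mol.
Photon energy: hc/λ = 5.741×10⁻¹⁹ J; per mole, 3.457×10⁵ J mol⁻¹.
Energy required: 2.389×10⁻⁴ × 3.457×10⁵ = 82.59 J.
Time: 82.59 J / 0.0133 W = 6210 s.

t ≈ 6210 s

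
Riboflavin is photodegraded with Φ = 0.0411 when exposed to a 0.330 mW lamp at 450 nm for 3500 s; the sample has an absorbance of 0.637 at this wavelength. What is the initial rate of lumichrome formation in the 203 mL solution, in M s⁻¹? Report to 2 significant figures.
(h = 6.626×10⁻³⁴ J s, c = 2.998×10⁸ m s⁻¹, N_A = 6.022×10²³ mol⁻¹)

1.9×10⁻¹⁰ M s⁻¹

Photon energy at 450 nm: hc/λ = (6.626×10⁻³⁴)(2.998×10⁸)/(450×10⁻⁹) = 4.414×10⁻¹⁹ J.
Energy delivered: (0.330 mW)(3500 s) = 1.155 J.
Photons incident: 1.155 / 4.414×10⁻¹⁹ = 2.617×10¹⁸, i.e. 2.617×10¹⁸/6.022×10²³ = 4.346×10⁻⁶ mol.
Fraction absorbed: 1 − 10^(−0.637) = 0.7693.
Photons absorbed: 0.7693 × 4.346×10⁻⁶ = 3.343×10⁻⁶ mol.
Product formed: 0.0411 × 3.343×10⁻⁶ = 1.374×10⁻⁷ mol.
Rate: 1.374×10⁻⁷ mol / (3500 s × 0.203 L) = 1.9×10⁻¹⁰ M s⁻¹.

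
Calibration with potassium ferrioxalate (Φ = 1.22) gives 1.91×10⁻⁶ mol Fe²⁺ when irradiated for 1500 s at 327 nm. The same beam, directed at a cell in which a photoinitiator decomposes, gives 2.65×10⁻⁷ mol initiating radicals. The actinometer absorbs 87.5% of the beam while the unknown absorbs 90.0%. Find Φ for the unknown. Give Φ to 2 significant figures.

Φ = 0.16

Photons absorbed by the actinometer: 1.91×10⁻⁶ / 1.22 = 1.566×10⁻⁶ mol.
Incident flux: 1.566×10⁻⁶ / 0.875 = 1.790×10⁻⁶ einstein.
Absorbed by unknown: 0.900 × 1.790×10⁻⁶ = 1.611×10⁻⁶ mol.
Φ(unknown) = 2.65×10⁻⁷ / 1.611×10⁻⁶ = 0.16.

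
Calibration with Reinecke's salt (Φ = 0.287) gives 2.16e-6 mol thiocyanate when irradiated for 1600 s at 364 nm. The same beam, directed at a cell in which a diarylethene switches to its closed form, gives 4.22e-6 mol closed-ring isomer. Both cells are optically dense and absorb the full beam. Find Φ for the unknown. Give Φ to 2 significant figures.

Photons absorbed by the actinometer: 2.16e-6 / 0.287 = 7.526e-6 mol.
Φ(unknown) = 4.22e-6 / 7.526e-6 = 0.56.

Φ = 0.56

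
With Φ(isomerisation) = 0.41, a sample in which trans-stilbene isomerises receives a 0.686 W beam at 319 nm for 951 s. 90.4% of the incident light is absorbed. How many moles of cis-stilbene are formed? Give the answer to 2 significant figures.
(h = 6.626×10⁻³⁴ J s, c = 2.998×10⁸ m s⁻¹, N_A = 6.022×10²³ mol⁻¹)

Photon energy at 319 nm: hc/λ = (6.626×10⁻³⁴)(2.998×10⁸)/(319×10⁻⁹) = 6.227×10⁻¹⁹ J.
Energy delivered: (0.686 W)(951 s) = 652.4 J.
Photons incident: 652.4 / 6.227×10⁻¹⁹ = 1.048×10²¹, i.e. 1.048×10²¹/6.022×10²³ = 0.001740 mol.
Photons absorbed: 0.904 × 0.001740 = 0.001573 mol.
Product: Φ × n_abs = 0.41 × 0.001573 = 6.449×10⁻⁴ mol.

6.4×10⁻⁴ mol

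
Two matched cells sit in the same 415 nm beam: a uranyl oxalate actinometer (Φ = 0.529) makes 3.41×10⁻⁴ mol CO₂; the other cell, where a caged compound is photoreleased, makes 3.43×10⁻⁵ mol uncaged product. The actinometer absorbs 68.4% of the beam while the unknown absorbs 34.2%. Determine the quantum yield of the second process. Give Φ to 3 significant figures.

Φ = 0.106

Photons absorbed by the actinometer: 3.41×10⁻⁴ / 0.529 = 6.446×10⁻⁴ mol.
Incident flux: 6.446×10⁻⁴ / 0.684 = 9.424×10⁻⁴ einstein.
Absorbed by unknown: 0.342 × 9.424×10⁻⁴ = 3.223×10⁻⁴ mol.
Φ(unknown) = 3.43×10⁻⁵ / 3.223×10⁻⁴ = 0.106.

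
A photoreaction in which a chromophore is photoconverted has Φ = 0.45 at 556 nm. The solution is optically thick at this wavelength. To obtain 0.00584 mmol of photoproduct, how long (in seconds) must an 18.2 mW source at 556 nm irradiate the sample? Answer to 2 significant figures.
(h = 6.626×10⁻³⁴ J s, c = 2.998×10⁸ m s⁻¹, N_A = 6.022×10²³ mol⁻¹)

Product: 0.00584 mmol = 5.84×10⁻⁶ mol.
Photons that must be absorbed: 5.84×10⁻⁶ / 0.45 = 1.298×10⁻⁵ mol.
Photon energy: hc/λ = 3.573×10⁻¹⁹ J; per mole, 2.152×10⁵ J mol⁻¹.
Energy required: 1.298×10⁻⁵ × 2.152×10⁵ = 2.793 J.
Time: 2.793 J / 0.0182 W = 150 s.

t ≈ 150 s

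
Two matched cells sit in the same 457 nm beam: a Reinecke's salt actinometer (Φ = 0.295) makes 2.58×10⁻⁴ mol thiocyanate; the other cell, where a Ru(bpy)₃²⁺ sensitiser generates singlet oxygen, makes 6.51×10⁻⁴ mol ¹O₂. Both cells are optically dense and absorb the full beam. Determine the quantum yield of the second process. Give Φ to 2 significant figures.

Photons absorbed by the actinometer: 2.58×10⁻⁴ / 0.295 = 8.746×10⁻⁴ mol.
Φ(unknown) = 6.51×10⁻⁴ / 8.746×10⁻⁴ = 0.74.

Φ = 0.74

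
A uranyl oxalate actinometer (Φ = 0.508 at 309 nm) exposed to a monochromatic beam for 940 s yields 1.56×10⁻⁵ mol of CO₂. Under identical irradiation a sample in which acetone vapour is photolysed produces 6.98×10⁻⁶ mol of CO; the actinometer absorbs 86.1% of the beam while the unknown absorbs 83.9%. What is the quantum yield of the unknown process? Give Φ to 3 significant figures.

Φ = 0.233

Photons absorbed by the actinometer: 1.56×10⁻⁵ / 0.508 = 3.071×10⁻⁵ mol.
Incident flux: 3.071×10⁻⁵ / 0.861 = 3.567×10⁻⁵ einstein.
Absorbed by unknown: 0.839 × 3.567×10⁻⁵ = 2.993×10⁻⁵ mol.
Φ(unknown) = 6.98×10⁻⁶ / 2.993×10⁻⁵ = 0.233.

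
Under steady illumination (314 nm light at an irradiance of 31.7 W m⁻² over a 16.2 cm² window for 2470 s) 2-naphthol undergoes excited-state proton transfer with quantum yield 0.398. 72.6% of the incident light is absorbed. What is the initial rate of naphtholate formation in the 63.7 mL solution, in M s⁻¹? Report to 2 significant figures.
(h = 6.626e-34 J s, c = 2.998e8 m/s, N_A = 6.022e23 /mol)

Photon energy at 314 nm: hc/λ = (6.626e-34)(2.998e8)/(314e-9) = 6.326e-19 J.
Energy delivered: (31.7 W m⁻²)(16.2e-4 m²)(2470 s) = 126.8 J.
Photons incident: 126.8 / 6.326e-19 = 2.004e20, i.e. 2.004e20/6.022e23 = 3.328e-4 mol.
Photons absorbed: 0.726 × 3.328e-4 = 2.416e-4 mol.
Product formed: 0.398 × 2.416e-4 = 9.616e-5 mol.
Rate: 9.616e-5 mol / (2470 s × 0.0637 L) = 6.1e-7 M s⁻¹.

6.1e-7 M s⁻¹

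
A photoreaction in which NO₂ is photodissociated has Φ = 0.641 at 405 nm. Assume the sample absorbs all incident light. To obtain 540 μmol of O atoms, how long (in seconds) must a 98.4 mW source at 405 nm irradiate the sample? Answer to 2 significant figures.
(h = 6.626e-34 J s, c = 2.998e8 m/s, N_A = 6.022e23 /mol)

Product: 540 μmol = 5.40e-4 mol.
Photons that must be absorbed: 5.40e-4 / 0.641 = 8.424e-4 mol.
Photon energy: hc/λ = 4.905e-19 J; per mole, 2.954e5 J mol⁻¹.
Energy required: 8.424e-4 × 2.954e5 = 248.8 J.
Time: 248.8 J / 0.0984 W = 2500 s.

t ≈ 2500 s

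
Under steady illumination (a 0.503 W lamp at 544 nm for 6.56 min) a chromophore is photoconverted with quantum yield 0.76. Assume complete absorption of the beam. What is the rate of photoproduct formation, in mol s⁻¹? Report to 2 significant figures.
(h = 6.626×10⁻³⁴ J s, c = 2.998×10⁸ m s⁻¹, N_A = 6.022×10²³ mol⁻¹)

Photon energy at 544 nm: hc/λ = (6.626×10⁻³⁴)(2.998×10⁸)/(544×10⁻⁹) = 3.652×10⁻¹⁹ J.
Energy delivered: (0.503 W)(393.6 s) = 198.0 J.
Photons incident: 198.0 / 3.652×10⁻¹⁹ = 5.422×10²⁰, i.e. 5.422×10²⁰/6.022×10²³ = 9.004×10⁻⁴ mol.
Product formed: 0.76 × 9.004×10⁻⁴ = 6.843×10⁻⁴ mol.
Rate: 6.843×10⁻⁴ / 393.6 s = 1.7×10⁻⁶ mol s⁻¹.

1.7×10⁻⁶ mol s⁻¹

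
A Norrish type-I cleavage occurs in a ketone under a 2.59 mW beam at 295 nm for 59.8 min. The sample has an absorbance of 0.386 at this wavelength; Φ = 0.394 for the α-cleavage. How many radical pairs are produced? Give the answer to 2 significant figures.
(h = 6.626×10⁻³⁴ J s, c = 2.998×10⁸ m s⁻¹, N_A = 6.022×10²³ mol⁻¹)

3.2×10¹⁸ radical pairs

Photon energy at 295 nm: hc/λ = (6.626×10⁻³⁴)(2.998×10⁸)/(295×10⁻⁹) = 6.734×10⁻¹⁹ J.
Energy delivered: (2.59 mW)(3588 s) = 9.293 J.
Photons incident: 9.293 / 6.734×10⁻¹⁹ = 1.380×10¹⁹, i.e. 1.380×10¹⁹/6.022×10²³ = 2.292×10⁻⁵ mol.
Fraction absorbed: 1 − 10^(−0.386) = 0.5889.
Photons absorbed: 0.5889 × 2.292×10⁻⁵ = 1.350×10⁻⁵ mol.
Product: Φ × n_abs = 0.394 × 1.350×10⁻⁵ = 5.319×10⁻⁶ mol.
As a count: 5.319×10⁻⁶ × 6.022×10²³ = 3.2×10¹⁸.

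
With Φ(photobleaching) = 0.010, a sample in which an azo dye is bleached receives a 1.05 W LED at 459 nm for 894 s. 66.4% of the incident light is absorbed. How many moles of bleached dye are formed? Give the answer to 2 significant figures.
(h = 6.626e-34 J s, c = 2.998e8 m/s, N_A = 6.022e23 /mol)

Photon energy at 459 nm: hc/λ = (6.626e-34)(2.998e8)/(459e-9) = 4.328e-19 J.
Energy delivered: (1.05 W)(894 s) = 938.7 J.
Photons incident: 938.7 / 4.328e-19 = 2.169e21, i.e. 2.169e21/6.022e23 = 0.003602 mol.
Photons absorbed: 0.664 × 0.003602 = 0.002392 mol.
Product: Φ × n_abs = 0.010 × 0.002392 = 2.392e-5 mol.

2.4e-5 mol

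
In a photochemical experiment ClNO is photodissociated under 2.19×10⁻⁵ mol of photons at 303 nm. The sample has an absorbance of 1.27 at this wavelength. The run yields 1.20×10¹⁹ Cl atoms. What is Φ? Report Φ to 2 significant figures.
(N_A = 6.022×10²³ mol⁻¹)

Product: 1.20×10¹⁹ / 6.022×10²³ = 1.993×10⁻⁵ mol.
Fraction absorbed: 1 − 10^(−1.27) = 0.9463.
Photons absorbed: 0.9463 × 2.19×10⁻⁵ = 2.072×10⁻⁵ mol.
Φ = 1.993×10⁻⁵ mol / 2.072×10⁻⁵ mol photons = 0.96.

Φ = 0.96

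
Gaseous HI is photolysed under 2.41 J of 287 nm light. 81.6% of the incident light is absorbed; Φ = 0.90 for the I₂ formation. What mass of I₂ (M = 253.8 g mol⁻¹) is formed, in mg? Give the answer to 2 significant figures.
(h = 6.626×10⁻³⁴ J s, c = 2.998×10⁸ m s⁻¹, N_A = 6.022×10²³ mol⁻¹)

Photon energy at 287 nm: hc/λ = (6.626×10⁻³⁴)(2.998×10⁸)/(287×10⁻⁹) = 6.922×10⁻¹⁹ J.
Photons incident: 2.41 / 6.922×10⁻¹⁹ = 3.482×10¹⁸, i.e. 3.482×10¹⁸/6.022×10²³ = 5.782×10⁻⁶ mol.
Photons absorbed: 0.816 × 5.782×10⁻⁶ = 4.718×10⁻⁶ mol.
Product: Φ × n_abs = 0.90 × 4.718×10⁻⁶ = 4.246×10⁻⁶ mol.
Mass: 4.246×10⁻⁶ × 253.8 = 0.001078 g = 1.1 mg.

1.1 mg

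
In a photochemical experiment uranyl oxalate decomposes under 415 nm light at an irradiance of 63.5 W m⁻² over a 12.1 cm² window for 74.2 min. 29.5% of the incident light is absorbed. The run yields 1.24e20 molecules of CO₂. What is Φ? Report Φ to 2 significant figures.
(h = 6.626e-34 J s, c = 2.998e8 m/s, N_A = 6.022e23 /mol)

Φ = 0.59

Product: 1.24e20 / 6.022e23 = 2.059e-4 mol.
Photon energy at 415 nm: hc/λ = (6.626e-34)(2.998e8)/(415e-9) = 4.787e-19 J.
Energy delivered: (63.5 W m⁻²)(12.1e-4 m²)(4452 s) = 342.1 J.
Photons incident: 342.1 / 4.787e-19 = 7.146e20, i.e. 7.146e20/6.022e23 = 0.001187 mol.
Photons absorbed: 0.295 × 0.001187 = 3.502e-4 mol.
Φ = 2.059e-4 mol / 3.502e-4 mol photons = 0.59.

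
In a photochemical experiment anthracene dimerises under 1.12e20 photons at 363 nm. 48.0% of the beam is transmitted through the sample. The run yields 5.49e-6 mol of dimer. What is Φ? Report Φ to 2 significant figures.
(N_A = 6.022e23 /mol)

Moles of photons: 1.12e20 / 6.022e23 = 1.860e-4 mol.
Fraction absorbed: 1 − 48.0/100 = 0.5200.
Photons absorbed: 0.5200 × 1.860e-4 = 9.672e-5 mol.
Φ = 5.49e-6 mol / 9.672e-5 mol photons = 0.057.

Φ = 0.057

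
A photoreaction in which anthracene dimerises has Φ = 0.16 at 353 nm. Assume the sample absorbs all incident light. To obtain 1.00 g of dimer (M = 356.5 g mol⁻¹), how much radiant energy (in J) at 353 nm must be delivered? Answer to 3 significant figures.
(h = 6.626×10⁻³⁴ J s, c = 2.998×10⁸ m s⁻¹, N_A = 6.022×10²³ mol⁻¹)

Product: 1.00 g / 356.5 g mol⁻¹ = 0.002805 mol.
Photons that must be absorbed: 0.002805 / 0.16 = 0.01753 mol.
Photon energy: hc/λ = 5.627×10⁻¹⁹ J; per mole, 3.389×10⁵ J mol⁻¹.
Energy required: 0.01753 × 3.389×10⁵ = 5940 J.

5940 J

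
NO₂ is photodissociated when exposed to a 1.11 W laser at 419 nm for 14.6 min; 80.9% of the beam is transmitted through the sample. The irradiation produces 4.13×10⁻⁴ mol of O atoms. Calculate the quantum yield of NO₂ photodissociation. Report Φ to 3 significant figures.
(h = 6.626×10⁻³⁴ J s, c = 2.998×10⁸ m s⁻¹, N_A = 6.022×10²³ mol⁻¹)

Photon energy at 419 nm: hc/λ = (6.626×10⁻³⁴)(2.998×10⁸)/(419×10⁻⁹) = 4.741×10⁻¹⁹ J.
Energy delivered: (1.11 W)(876 s) = 972.4 J.
Photons incident: 972.4 / 4.741×10⁻¹⁹ = 2.051×10²¹, i.e. 2.051×10²¹/6.022×10²³ = 0.003406 mol.
Fraction absorbed: 1 − 80.9/100 = 0.1910.
Photons absorbed: 0.1910 × 0.003406 = 6.505×10⁻⁴ mol.
Φ = 4.13×10⁻⁴ mol / 6.505×10⁻⁴ mol photons = 0.635.

Φ = 0.635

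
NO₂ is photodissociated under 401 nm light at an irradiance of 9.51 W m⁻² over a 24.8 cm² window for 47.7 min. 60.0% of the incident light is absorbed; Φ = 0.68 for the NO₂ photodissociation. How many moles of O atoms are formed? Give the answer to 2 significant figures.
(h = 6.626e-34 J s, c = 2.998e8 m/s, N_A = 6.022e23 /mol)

9.2e-5 mol

Photon energy at 401 nm: hc/λ = (6.626e-34)(2.998e8)/(401e-9) = 4.954e-19 J.
Energy delivered: (9.51 W m⁻²)(24.8e-4 m²)(2862 s) = 67.50 J.
Photons incident: 67.50 / 4.954e-19 = 1.363e20, i.e. 1.363e20/6.022e23 = 2.263e-4 mol.
Photons absorbed: 0.600 × 2.263e-4 = 1.358e-4 mol.
Product: Φ × n_abs = 0.68 × 1.358e-4 = 9.234e-5 mol.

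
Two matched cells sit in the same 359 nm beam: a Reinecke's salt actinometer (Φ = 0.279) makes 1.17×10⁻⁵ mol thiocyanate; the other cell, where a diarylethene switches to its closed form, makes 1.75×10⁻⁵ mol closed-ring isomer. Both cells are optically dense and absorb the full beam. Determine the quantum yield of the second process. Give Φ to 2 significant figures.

Photons absorbed by the actinometer: 1.17×10⁻⁵ / 0.279 = 4.194×10⁻⁵ mol.
Φ(unknown) = 1.75×10⁻⁵ / 4.194×10⁻⁵ = 0.42.

Φ = 0.42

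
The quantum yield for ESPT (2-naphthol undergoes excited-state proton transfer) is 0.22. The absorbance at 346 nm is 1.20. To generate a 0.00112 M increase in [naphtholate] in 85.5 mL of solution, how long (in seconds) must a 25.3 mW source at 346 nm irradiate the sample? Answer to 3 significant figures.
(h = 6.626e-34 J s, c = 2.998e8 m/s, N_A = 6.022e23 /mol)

t ≈ 6350 s

Product: (0.00112 M)(0.0855 L) = 9.576e-5 mol.
Photons that must be absorbed: 9.576e-5 / 0.22 = 4.353e-4 mol.
Fraction absorbed: 1 − 10^(−1.20) = 0.9369.
Incident photons needed: 4.353e-4 / 0.9369 = 4.646e-4 mol.
Photon energy: hc/λ = 5.741e-19 J; per mole, 3.457e5 J mol⁻¹.
Energy required: 4.646e-4 × 3.457e5 = 160.6 J.
Time: 160.6 J / 0.0253 W = 6350 s.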